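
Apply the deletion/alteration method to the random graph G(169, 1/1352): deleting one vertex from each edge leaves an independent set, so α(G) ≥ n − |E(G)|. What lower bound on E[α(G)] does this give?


E[|E(G)|] = C(169, 2)·p = 14196 · (1/1352) = 21/2.
E[α(G)] ≥ n − E[|E(G)|] = 169 − 21/2 = 317/2.
Numerically: ≈ 158.500.
(This is only a lower bound; the true E[α(G)] may be larger.)

E[α(G)] ≥ 317/2 ≈ 158.500.


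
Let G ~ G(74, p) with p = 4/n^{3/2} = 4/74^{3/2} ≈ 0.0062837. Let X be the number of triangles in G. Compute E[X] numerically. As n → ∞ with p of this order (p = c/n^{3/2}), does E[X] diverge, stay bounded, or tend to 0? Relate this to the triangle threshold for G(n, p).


Number of potential triangles: C(74, 3) = 64824.
Each occurs with probability p³ ≈ (0.0062837)³ ≈ 2.4810598e-07.
By linearity: E[X] = C(74, 3)·p³ ≈ 64824 · 2.4810598e-07 ≈ 0.01608.
Since α = 3/2 > 1, p = c/n^{3/2} = o(1/n) is below the triangle threshold p ~ 1/n. Asymptotically E[X] ~ (c³/6)·n^{3(1−α)} = (4³/6)·n^{-1.5} → 0, so by Markov's inequality G has no triangles w.h.p.

E[X] ≈ 0.01608; in regime p = Θ(1/n^{3/2}) E[X] tends to 0 (below the triangle threshold p ~ 1/n).


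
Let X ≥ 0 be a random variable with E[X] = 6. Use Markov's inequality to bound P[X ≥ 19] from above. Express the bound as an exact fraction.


μ = E[X] = 6, a = 19.
Markov: P[X ≥ 19] ≤ μ/a = (6)/19 = 6/19.
Numerically: ≈ 0.315789.
(Since a = 19 > μ = 6.000000, the bound 6/19 is < 1 and informative.)

P[X ≥ 19] ≤ 6/19 ≈ 0.315789.


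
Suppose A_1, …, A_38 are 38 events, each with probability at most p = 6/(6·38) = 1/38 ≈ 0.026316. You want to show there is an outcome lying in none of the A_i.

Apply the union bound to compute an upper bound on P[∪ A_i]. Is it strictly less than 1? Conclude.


Union bound: P[∪_{i=1}^{38} A_i] ≤ Σ_i P[A_i] ≤ 38·p = 38·(1/38) = 1.
Numerically: 1 ≈ 1.000000.
Is 1 < 1? NO.
Since the bound 1 is ≥ 1, the union bound is uninformative here; it does NOT by itself certify existence.

38·p = 1 ≈ 1.000000; existence NOT certified by the union bound.


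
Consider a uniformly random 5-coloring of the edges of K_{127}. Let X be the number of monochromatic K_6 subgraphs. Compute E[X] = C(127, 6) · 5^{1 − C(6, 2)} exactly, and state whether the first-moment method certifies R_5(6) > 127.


E[X] = C(127, 6) · 5^{1 − 15} = 5169379425 · 5^{−14} = 5169379425/6103515625.
As a reduced fraction: E[X] = 206775177/244140625 ≈ 0.8470.
Is E[X] < 1? YES.
Since E[X] < 1, there exists a 5-coloring of K_{127} with no monochromatic K_6; hence R_5(6) > 127.

E[X] = 206775177/244140625 ≈ 0.8470; E[X] < 1, so R_5(6) > 127.


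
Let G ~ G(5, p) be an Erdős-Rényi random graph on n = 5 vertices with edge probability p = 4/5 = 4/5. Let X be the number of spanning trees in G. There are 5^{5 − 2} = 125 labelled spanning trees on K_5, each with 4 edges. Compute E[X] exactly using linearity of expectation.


K_5 has 5^{5 − 2} = 125 labelled spanning trees.
For each such spanning tree H, let X_H = 1 if all 4 edges of H are present in G. Then P[X_H = 1] = p^{4} = (4/5)^{4} = 256/625.
By linearity: E[X] = Σ_H E[X_H] = 125 · p^{4} = 125 · 256/625 = 256/5.
Numerically: E[X] ≈ 51.2.

E[X] = 125 · (4/5)^{4} = 256/5 ≈ 51.2.


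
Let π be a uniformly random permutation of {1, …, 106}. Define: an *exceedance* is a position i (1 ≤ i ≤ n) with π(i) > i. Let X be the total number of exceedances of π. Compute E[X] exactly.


Write X = Σ_{i=1}^{106} X_i, where X_i = 1_{π(i) > i}.
For each fixed i, π(i) is uniform over {1, …, 106} (marginal of a uniform permutation), so P[π(i) > i] = (n − i)/n. Summing: Σ_{i=1}^{106} (n − i)/n = (0 + 1 + … + 105)/106 = 106(106 − 1)/(2·106) = (106 − 1)/2.
Hence E[X] = Σ_{i=1}^{106} (106 − i)/106 = 105/2 ≈ 52.500000.

E[X] = 105/2 = 52.500000.


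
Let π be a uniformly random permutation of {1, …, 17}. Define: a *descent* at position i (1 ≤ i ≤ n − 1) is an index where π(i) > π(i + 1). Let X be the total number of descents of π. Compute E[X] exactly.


Write X = Σ X_I over i = 1, …, 16, with X_I the indicator of one descent.
There are 16 indicators.
For each fixed i, the pair (π(i), π(i+1)) is a uniformly random ordered pair of distinct values from {1, …, 17}; by symmetry P[π(i) > π(i+1)] = 1/2.
By linearity: E[X] = 16 · (1/2) = (17 − 1) · (1/2) = 8 ≈ 8.000.

E[X] = 8 = 8.000.


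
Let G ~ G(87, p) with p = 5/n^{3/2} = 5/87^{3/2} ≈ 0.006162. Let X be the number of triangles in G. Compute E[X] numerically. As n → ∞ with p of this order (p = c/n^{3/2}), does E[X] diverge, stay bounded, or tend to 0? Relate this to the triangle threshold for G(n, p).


Number of potential triangles: C(87, 3) = 105995.
Each occurs with probability p³ ≈ (0.006162)³ ≈ 2.339232e-07.
By linearity: E[X] = C(87, 3)·p³ ≈ 105995 · 2.339232e-07 ≈ 0.0248.
Since α = 3/2 > 1, p = c/n^{3/2} = o(1/n) is below the triangle threshold p ~ 1/n. Asymptotically E[X] ~ (c³/6)·n^{3(1−α)} = (5³/6)·n^{-1.5} → 0, so by Markov's inequality G has no triangles w.h.p.

E[X] ≈ 0.0248; in regime p = Θ(1/n^{3/2}) E[X] tends to 0 (below the triangle threshold p ~ 1/n).


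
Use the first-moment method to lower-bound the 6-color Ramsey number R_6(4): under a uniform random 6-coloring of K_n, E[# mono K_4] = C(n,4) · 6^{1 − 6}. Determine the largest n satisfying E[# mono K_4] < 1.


We need C(n, 4) · 6^{1 − 6} < 1, i.e. C(n, 4) < 6^{6 − 1} = 7776.
Check values of n near the boundary:
  n = 20: C(20, 4) = 4845; 4845 < 7776? YES
  n = 21: C(21, 4) = 5985; 5985 < 7776? YES
  n = 22: C(22, 4) = 7315; 7315 < 7776? YES
  n = 23: C(23, 4) = 8855; 8855 < 7776? NO
  n = 24: C(24, 4) = 10626; 10626 < 7776? NO
The largest n with C(n, 4) < 7776 is n = 22 (where E[X] = 7315/7776 ≈ 0.94072). Hence R_6(4) > 22, i.e. R_6(4) ≥ 23.

Largest n = 22; hence R_6(4) > 22.


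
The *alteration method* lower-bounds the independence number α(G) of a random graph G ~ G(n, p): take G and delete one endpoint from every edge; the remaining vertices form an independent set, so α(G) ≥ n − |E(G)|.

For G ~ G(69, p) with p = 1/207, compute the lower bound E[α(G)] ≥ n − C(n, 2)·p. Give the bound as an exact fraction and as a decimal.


E[|E(G)|] = C(69, 2)·p = 2346 · (1/207) = 34/3.
E[α(G)] ≥ n − E[|E(G)|] = 69 − 34/3 = 173/3.
Numerically: ≈ 57.6667.
(This is only a lower bound; the true E[α(G)] may be larger.)

E[α(G)] ≥ 173/3 ≈ 57.6667.


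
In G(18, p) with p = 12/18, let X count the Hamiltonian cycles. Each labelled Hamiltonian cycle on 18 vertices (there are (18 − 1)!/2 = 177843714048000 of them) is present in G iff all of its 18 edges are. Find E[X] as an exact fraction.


K_18 has (18 − 1)!/2 = 177843714048000 labelled Hamiltonian cycles.
For each such Hamiltonian cycle H, let X_H = 1 if all 18 edges of H are present in G. Then P[X_H = 1] = p^{18} = (2/3)^{18} = 262144/387420489.
By linearity: E[X] = Σ_H E[X_H] = 177843714048000 · p^{18} = 177843714048000 · 262144/387420489 = 63951526166528000/531441.
Numerically: E[X] ≈ 1.203e+11.

E[X] = 177843714048000 · (2/3)^{18} = 63951526166528000/531441 ≈ 1.203e+11.


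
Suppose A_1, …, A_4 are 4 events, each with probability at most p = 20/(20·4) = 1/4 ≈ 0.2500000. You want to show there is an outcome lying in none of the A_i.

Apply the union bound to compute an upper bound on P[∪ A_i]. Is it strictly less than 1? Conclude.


Union bound: P[∪_{i=1}^{4} A_i] ≤ Σ_i P[A_i] ≤ 4·p = 4·(1/4) = 1.
Numerically: 1 ≈ 1.0000000.
Is 1 < 1? NO.
Since the bound 1 is ≥ 1, the union bound is uninformative here; it does NOT by itself certify existence.

4·p = 1 ≈ 1.0000000; existence NOT certified by the union bound.


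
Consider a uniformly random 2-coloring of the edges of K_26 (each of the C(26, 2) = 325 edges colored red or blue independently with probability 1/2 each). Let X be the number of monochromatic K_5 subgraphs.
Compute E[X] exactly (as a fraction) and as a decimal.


Let X = Σ_S X_S over the C(26, 5) = 65780 subsets S of size 5, where X_S = 1 if the K_5 on S is monochromatic.
For a fixed S, the K_5 on S has C(5, 2) = 10 edges. P[all 10 edges red] = (1/2)^10, and likewise for blue, so P[monochromatic] = 2·(1/2)^10 = 2^{1 − 10} = 1/512.
Summing: E[X] = C(26, 5) · 2^{1 − 10} = 65780 · 1/512 = 16445/128.
Numerically: E[X] ≈ 128.476562.

E[X] = C(26,5)·2^(1−C(5,2)) = 16445/128 ≈ 128.476562.


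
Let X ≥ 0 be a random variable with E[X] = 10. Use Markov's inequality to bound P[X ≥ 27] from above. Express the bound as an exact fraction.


μ = E[X] = 10, a = 27.
Markov: P[X ≥ 27] ≤ μ/a = (10)/27 = 10/27.
Numerically: ≈ 0.37037.
(Since a = 27 > μ = 10.00000, the bound 10/27 is < 1 and informative.)

P[X ≥ 27] ≤ 10/27 ≈ 0.37037.


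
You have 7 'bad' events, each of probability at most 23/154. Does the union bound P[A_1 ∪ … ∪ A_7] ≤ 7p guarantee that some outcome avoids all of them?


Union bound: P[∪_{i=1}^{7} A_i] ≤ Σ_i P[A_i] ≤ 7·p = 7·(23/154) = 23/22.
Numerically: 23/22 ≈ 1.0454545.
Is 23/22 < 1? NO.
Since the bound 23/22 is ≥ 1, the union bound is uninformative here; it does NOT by itself certify existence.

7·p = 23/22 ≈ 1.0454545; existence NOT certified by the union bound.


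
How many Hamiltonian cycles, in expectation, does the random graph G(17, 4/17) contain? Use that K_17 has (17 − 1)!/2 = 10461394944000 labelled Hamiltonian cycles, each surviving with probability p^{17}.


K_17 has (17 − 1)!/2 = 10461394944000 labelled Hamiltonian cycles.
For each such Hamiltonian cycle H, let X_H = 1 if all 17 edges of H are present in G. Then P[X_H = 1] = p^{17} = (4/17)^{17} = 17179869184/827240261886336764177.
By linearity of expectation: E[X] = Σ_H E[X_H] = 10461394944000 · p^{17} = 10461394944000 · 17179869184/827240261886336764177 = 179725396620079005696000/827240261886336764177.
Numerically: E[X] ≈ 217.3.

E[X] = 10461394944000 · (4/17)^{17} = 179725396620079005696000/827240261886336764177 ≈ 217.3.


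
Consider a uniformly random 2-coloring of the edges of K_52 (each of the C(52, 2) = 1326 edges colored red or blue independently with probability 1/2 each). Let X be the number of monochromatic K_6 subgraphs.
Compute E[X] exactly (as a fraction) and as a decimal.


Let X = Σ_S X_S over the C(52, 6) = 20358520 subsets S of size 6, where X_S = 1 if the K_6 on S is monochromatic.
For a fixed S, the K_6 on S has C(6, 2) = 15 edges. P[all 15 edges red] = (1/2)^15, and likewise for blue, so P[monochromatic] = 2·(1/2)^15 = 2^{1 − 15} = 1/16384.
By linearity of expectation: E[X] = C(52, 6) · 2^{1 − 15} = 20358520 · 1/16384 = 2544815/2048.
Numerically: E[X] ≈ 1242.585449.

E[X] = C(52,6)·2^(1−C(6,2)) = 2544815/2048 ≈ 1242.585449.


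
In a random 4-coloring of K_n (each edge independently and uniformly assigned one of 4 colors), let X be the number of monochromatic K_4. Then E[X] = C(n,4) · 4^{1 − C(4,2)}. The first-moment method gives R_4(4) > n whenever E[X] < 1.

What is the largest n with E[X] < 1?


We need C(n, 4) · 4^{1 − 6} < 1, i.e. C(n, 4) < 4^{6 − 1} = 1024.
Check values of n near the boundary:
  n = 11: C(11, 4) = 330; 330 < 1024? YES
  n = 12: C(12, 4) = 495; 495 < 1024? YES
  n = 13: C(13, 4) = 715; 715 < 1024? YES
  n = 14: C(14, 4) = 1001; 1001 < 1024? YES
  n = 15: C(15, 4) = 1365; 1365 < 1024? NO
The largest n with C(n, 4) < 1024 is n = 14 (where E[X] = 1001/1024 ≈ 0.9775391). Hence R_4(4) > 14, i.e. R_4(4) ≥ 15.

Largest n = 14; hence R_4(4) > 14.


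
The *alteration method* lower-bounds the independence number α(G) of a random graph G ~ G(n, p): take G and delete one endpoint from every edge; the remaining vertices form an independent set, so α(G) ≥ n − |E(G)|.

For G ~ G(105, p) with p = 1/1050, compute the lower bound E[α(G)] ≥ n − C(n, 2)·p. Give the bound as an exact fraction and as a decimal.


E[|E(G)|] = C(105, 2)·p = 5460 · (1/1050) = 26/5.
E[α(G)] ≥ n − E[|E(G)|] = 105 − 26/5 = 499/5.
Numerically: ≈ 99.800000.
(This is only a lower bound; the true E[α(G)] may be larger.)

E[α(G)] ≥ 499/5 ≈ 99.800000.


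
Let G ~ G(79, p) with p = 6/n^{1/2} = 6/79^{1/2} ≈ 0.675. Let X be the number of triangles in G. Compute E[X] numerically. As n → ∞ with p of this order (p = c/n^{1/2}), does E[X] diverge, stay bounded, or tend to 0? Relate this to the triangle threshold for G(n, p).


Number of potential triangles: C(79, 3) = 79079.
Each occurs with probability p³ ≈ (0.675)³ ≈ 3.07619e-01.
By linearity: E[X] = C(79, 3)·p³ ≈ 79079 · 3.07619e-01 ≈ 24326.201.
Since α = 1/2 < 1, p = c/n^{1/2} ≫ 1/n is above the triangle threshold p ~ 1/n. Asymptotically E[X] ~ (c³/6)·n^{3(1−α)} = (6³/6)·n^{1.5} → ∞; triangles are abundant w.h.p.

E[X] ≈ 24326.201; in regime p = Θ(1/n^{1/2}) E[X] diverges (above the triangle threshold p ~ 1/n).


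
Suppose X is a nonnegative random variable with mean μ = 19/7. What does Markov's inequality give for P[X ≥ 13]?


μ = E[X] = 19/7, a = 13.
Markov: P[X ≥ 13] ≤ μ/a = (19/7)/13 = 19/91.
Numerically: ≈ 0.209.
(Since a = 13 > μ = 2.714, the bound 19/91 is < 1 and informative.)

P[X ≥ 13] ≤ 19/91 ≈ 0.209.


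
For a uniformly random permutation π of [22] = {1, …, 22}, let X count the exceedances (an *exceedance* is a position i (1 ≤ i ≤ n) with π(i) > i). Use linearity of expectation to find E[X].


Write X = Σ_{i=1}^{22} X_i, where X_i = 1_{π(i) > i}.
For each fixed i, π(i) is uniform over {1, …, 22} (marginal of a uniform permutation), so P[π(i) > i] = (n − i)/n. Summing: Σ_{i=1}^{22} (n − i)/n = (0 + 1 + … + 21)/22 = 22(22 − 1)/(2·22) = (22 − 1)/2.
Hence E[X] = Σ_{i=1}^{22} (22 − i)/22 = 21/2 ≈ 10.50000.

E[X] = 21/2 = 10.50000.


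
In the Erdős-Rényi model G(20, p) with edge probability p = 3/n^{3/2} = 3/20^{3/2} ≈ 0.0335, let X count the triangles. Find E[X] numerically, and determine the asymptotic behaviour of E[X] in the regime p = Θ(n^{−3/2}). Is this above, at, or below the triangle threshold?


Number of potential triangles: C(20, 3) = 1140.
Each occurs with probability p³ ≈ (0.0335)³ ≈ 3.77336e-05.
By linearity: E[X] = C(20, 3)·p³ ≈ 1140 · 3.77336e-05 ≈ 0.043.
Since α = 3/2 > 1, p = c/n^{3/2} = o(1/n) is below the triangle threshold p ~ 1/n. Asymptotically E[X] ~ (c³/6)·n^{3(1−α)} = (3³/6)·n^{-1.5} → 0, so by Markov's inequality G has no triangles w.h.p.

E[X] ≈ 0.043; in regime p = Θ(1/n^{3/2}) E[X] tends to 0 (below the triangle threshold p ~ 1/n).


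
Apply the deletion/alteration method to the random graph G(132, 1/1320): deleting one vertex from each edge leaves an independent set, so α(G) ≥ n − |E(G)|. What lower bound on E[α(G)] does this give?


E[|E(G)|] = C(132, 2)·p = 8646 · (1/1320) = 131/20.
E[α(G)] ≥ n − E[|E(G)|] = 132 − 131/20 = 2509/20.
Numerically: ≈ 125.4500.
(This is only a lower bound; the true E[α(G)] may be larger.)

E[α(G)] ≥ 2509/20 ≈ 125.4500.


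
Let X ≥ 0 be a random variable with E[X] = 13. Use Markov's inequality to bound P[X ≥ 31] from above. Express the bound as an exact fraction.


μ = E[X] = 13, a = 31.
Markov: P[X ≥ 31] ≤ μ/a = (13)/31 = 13/31.
Numerically: ≈ 0.419355.
(Since a = 31 > μ = 13.000000, the bound 13/31 is < 1 and informative.)

P[X ≥ 31] ≤ 13/31 ≈ 0.419355.


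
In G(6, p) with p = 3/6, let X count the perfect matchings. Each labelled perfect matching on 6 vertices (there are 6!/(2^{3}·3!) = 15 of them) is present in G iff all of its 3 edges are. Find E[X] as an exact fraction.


K_6 has 6!/(2^{3}·3!) = 15 labelled perfect matchings.
For each such perfect matching H, let X_H = 1 if all 3 edges of H are present in G. Then P[X_H = 1] = p^{3} = (1/2)^{3} = 1/8.
Summing the indicators: E[X] = Σ_H E[X_H] = 15 · p^{3} = 15 · 1/8 = 15/8.
Numerically: E[X] ≈ 1.875.

E[X] = 15 · (1/2)^{3} = 15/8 ≈ 1.875.


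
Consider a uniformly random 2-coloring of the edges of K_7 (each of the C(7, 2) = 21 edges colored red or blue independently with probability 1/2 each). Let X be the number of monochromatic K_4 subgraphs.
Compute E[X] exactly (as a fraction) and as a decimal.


Let X = Σ_S X_S over the C(7, 4) = 35 subsets S of size 4, where X_S = 1 if the K_4 on S is monochromatic.
For a fixed S, the K_4 on S has C(4, 2) = 6 edges. P[all 6 edges red] = (1/2)^6, and likewise for blue, so P[monochromatic] = 2·(1/2)^6 = 2^{1 − 6} = 1/32.
Summing: E[X] = C(7, 4) · 2^{1 − 6} = 35 · 1/32 = 35/32.
Numerically: E[X] ≈ 1.093750.

E[X] = C(7,4)·2^(1−C(4,2)) = 35/32 ≈ 1.093750.


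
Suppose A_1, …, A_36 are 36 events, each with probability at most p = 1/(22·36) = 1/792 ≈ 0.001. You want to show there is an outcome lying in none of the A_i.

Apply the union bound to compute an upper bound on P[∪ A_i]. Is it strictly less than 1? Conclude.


Union bound: P[∪_{i=1}^{36} A_i] ≤ Σ_i P[A_i] ≤ 36·p = 36·(1/792) = 1/22.
Numerically: 1/22 ≈ 0.045.
Is 1/22 < 1? YES.
Since P[∪ A_i] ≤ 1/22 < 1, the complement has P[∩ A_i^c] ≥ 1 − 1/22 = 21/22 > 0, so some outcome avoids every A_i.

36·p = 1/22 ≈ 0.045; existence CERTIFIED by the union bound.


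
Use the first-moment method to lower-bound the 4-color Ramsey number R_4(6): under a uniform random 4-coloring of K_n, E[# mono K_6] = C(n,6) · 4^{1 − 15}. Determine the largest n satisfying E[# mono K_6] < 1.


We need C(n, 6) · 4^{1 − 15} < 1, i.e. C(n, 6) < 4^{15 − 1} = 268435456.
Check values of n near the boundary:
  n = 74: C(74, 6) = 185250786; 185250786 < 268435456? YES
  n = 75: C(75, 6) = 201359550; 201359550 < 268435456? YES
  n = 76: C(76, 6) = 218618940; 218618940 < 268435456? YES
  n = 77: C(77, 6) = 237093780; 237093780 < 268435456? YES
  n = 78: C(78, 6) = 256851595; 256851595 < 268435456? YES
  n = 79: C(79, 6) = 277962685; 277962685 < 268435456? NO
The largest n with C(n, 6) < 268435456 is n = 78 (where E[X] = 256851595/268435456 ≈ 0.9568468). Hence R_4(6) > 78, i.e. R_4(6) ≥ 79.

Largest n = 78; hence R_4(6) > 78.


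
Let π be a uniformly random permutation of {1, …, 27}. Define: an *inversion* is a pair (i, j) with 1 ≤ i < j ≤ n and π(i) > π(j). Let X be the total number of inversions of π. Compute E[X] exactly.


Write X = Σ X_I over the C(27, 2) = 351 pairs i < j, with X_I the indicator of one inversion.
There are 351 indicators.
For each fixed pair i < j, the values π(i) and π(j) are two distinct elements of {1, …, 27} in uniformly random order; by symmetry P[π(i) > π(j)] = 1/2.
By linearity: E[X] = 351 · (1/2) = C(27, 2) · (1/2) = 351/2 = 351/2 ≈ 175.5000.

E[X] = 351/2 = 175.5000.


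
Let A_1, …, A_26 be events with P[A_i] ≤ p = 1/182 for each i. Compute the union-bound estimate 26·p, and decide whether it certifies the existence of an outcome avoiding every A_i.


Union bound: P[∪_{i=1}^{26} A_i] ≤ Σ_i P[A_i] ≤ 26·p = 26·(1/182) = 1/7.
Numerically: 1/7 ≈ 0.14286.
Is 1/7 < 1? YES.
Since P[∪ A_i] ≤ 1/7 < 1, the complement has P[∩ A_i^c] ≥ 1 − 1/7 = 6/7 > 0, so some outcome avoids every A_i.

26·p = 1/7 ≈ 0.14286; existence CERTIFIED by the union bound.


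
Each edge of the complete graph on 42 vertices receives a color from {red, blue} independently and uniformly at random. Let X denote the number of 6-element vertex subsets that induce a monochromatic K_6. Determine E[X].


Let X = Σ_S X_S over the C(42, 6) = 5245786 subsets S of size 6, where X_S = 1 if the K_6 on S is monochromatic.
For a fixed S, the K_6 on S has C(6, 2) = 15 edges. P[all 15 edges red] = (1/2)^15, and likewise for blue, so P[monochromatic] = 2·(1/2)^15 = 2^{1 − 15} = 1/16384.
By linearity: E[X] = C(42, 6) · 2^{1 − 15} = 5245786 · 1/16384 = 2622893/8192.
Numerically: E[X] ≈ 320.17737.

E[X] = C(42,6)·2^(1−C(6,2)) = 2622893/8192 ≈ 320.17737.


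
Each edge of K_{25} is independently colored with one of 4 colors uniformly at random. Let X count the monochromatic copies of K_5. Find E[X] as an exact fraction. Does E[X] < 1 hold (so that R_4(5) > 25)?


E[X] = C(25, 5) · 4^{1 − 10} = 53130 · 4^{−9} = 53130/262144.
As a reduced fraction: E[X] = 26565/131072 ≈ 0.202675.
Is E[X] < 1? YES.
Since E[X] < 1, there exists a 4-coloring of K_{25} with no monochromatic K_5; hence R_4(5) > 25.

E[X] = 26565/131072 ≈ 0.202675; E[X] < 1, so R_4(5) > 25.


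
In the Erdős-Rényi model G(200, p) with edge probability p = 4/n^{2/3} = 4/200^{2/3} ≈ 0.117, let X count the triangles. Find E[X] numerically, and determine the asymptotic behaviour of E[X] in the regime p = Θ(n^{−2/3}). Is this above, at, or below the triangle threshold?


Number of potential triangles: C(200, 3) = 1313400.
Each occurs with probability p³ ≈ (0.117)³ ≈ 1.600000e-03.
By linearity: E[X] = C(200, 3)·p³ ≈ 1313400 · 1.600000e-03 ≈ 2101.4400.
Since α = 2/3 < 1, p = c/n^{2/3} ≫ 1/n is above the triangle threshold p ~ 1/n. Asymptotically E[X] ~ (c³/6)·n^{3(1−α)} = (4³/6)·n^{1} → ∞; triangles are abundant w.h.p.

E[X] ≈ 2101.4400; in regime p = Θ(1/n^{2/3}) E[X] diverges (above the triangle threshold p ~ 1/n).


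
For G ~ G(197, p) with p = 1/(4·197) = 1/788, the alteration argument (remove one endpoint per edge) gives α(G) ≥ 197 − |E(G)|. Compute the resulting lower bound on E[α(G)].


E[|E(G)|] = C(197, 2)·p = 19306 · (1/788) = 49/2.
E[α(G)] ≥ n − E[|E(G)|] = 197 − 49/2 = 345/2.
Numerically: ≈ 172.5000.
(This is only a lower bound; the true E[α(G)] may be larger.)

E[α(G)] ≥ 345/2 ≈ 172.5000.


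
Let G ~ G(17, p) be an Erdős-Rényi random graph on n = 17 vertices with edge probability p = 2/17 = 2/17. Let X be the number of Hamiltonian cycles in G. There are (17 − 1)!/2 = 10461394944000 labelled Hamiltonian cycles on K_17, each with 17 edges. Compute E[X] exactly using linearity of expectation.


K_17 has (17 − 1)!/2 = 10461394944000 labelled Hamiltonian cycles.
For each such Hamiltonian cycle H, let X_H = 1 if all 17 edges of H are present in G. Then P[X_H = 1] = p^{17} = (2/17)^{17} = 131072/827240261886336764177.
By linearity of expectation: E[X] = Σ_H E[X_H] = 10461394944000 · p^{17} = 10461394944000 · 131072/827240261886336764177 = 1371195958099968000/827240261886336764177.
Numerically: E[X] ≈ 0.001658.

E[X] = 10461394944000 · (2/17)^{17} = 1371195958099968000/827240261886336764177 ≈ 0.001658.


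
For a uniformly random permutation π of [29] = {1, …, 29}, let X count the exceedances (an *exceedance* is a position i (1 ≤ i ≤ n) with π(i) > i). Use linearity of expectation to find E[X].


Write X = Σ_{i=1}^{29} X_i, where X_i = 1_{π(i) > i}.
For each fixed i, π(i) is uniform over {1, …, 29} (marginal of a uniform permutation), so P[π(i) > i] = (n − i)/n. Summing: Σ_{i=1}^{29} (n − i)/n = (0 + 1 + … + 28)/29 = 29(29 − 1)/(2·29) = (29 − 1)/2.
Hence E[X] = Σ_{i=1}^{29} (29 − i)/29 = 14 ≈ 14.000.

E[X] = 14 = 14.000.


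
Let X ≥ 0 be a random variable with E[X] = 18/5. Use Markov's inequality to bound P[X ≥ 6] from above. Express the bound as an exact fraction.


μ = E[X] = 18/5, a = 6.
Markov: P[X ≥ 6] ≤ μ/a = (18/5)/6 = 3/5.
Numerically: ≈ 0.6000.
(Since a = 6 > μ = 3.6000, the bound 3/5 is < 1 and informative.)

P[X ≥ 6] ≤ 3/5 ≈ 0.6000.


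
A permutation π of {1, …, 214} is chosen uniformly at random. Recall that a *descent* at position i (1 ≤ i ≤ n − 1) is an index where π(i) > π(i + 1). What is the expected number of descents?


Write X = Σ X_I over i = 1, …, 213, with X_I the indicator of one descent.
There are 213 indicators.
For each fixed i, the pair (π(i), π(i+1)) is a uniformly random ordered pair of distinct values from {1, …, 214}; by symmetry P[π(i) > π(i+1)] = 1/2.
By linearity: E[X] = 213 · (1/2) = (214 − 1) · (1/2) = 213/2 ≈ 106.500000.

E[X] = 213/2 = 106.500000.


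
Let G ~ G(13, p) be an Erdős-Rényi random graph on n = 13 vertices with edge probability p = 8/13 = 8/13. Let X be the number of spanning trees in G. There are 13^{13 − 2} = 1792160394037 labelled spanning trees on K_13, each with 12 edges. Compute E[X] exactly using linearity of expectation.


K_13 has 13^{13 − 2} = 1792160394037 labelled spanning trees.
For each such spanning tree H, let X_H = 1 if all 12 edges of H are present in G. Then P[X_H = 1] = p^{12} = (8/13)^{12} = 68719476736/23298085122481.
By linearity: E[X] = Σ_H E[X_H] = 1792160394037 · p^{12} = 1792160394037 · 68719476736/23298085122481 = 68719476736/13.
Numerically: E[X] ≈ 5.29e+09.

E[X] = 1792160394037 · (8/13)^{12} = 68719476736/13 ≈ 5.29e+09.


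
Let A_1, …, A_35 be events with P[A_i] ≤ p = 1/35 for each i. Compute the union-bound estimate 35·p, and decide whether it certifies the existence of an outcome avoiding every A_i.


Union bound: P[∪_{i=1}^{35} A_i] ≤ Σ_i P[A_i] ≤ 35·p = 35·(1/35) = 1.
Numerically: 1 ≈ 1.000000.
Is 1 < 1? NO.
Since the bound 1 is ≥ 1, the union bound is uninformative here; it does NOT by itself certify existence.

35·p = 1 ≈ 1.000000; existence NOT certified by the union bound.


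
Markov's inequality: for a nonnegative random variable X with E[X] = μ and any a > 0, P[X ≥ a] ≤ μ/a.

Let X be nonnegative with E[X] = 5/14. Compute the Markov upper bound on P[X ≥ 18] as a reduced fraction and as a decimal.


μ = E[X] = 5/14, a = 18.
Markov: P[X ≥ 18] ≤ μ/a = (5/14)/18 = 5/252.
Numerically: ≈ 0.019841.
(Since a = 18 > μ = 0.357143, the bound 5/252 is < 1 and informative.)

P[X ≥ 18] ≤ 5/252 ≈ 0.019841.


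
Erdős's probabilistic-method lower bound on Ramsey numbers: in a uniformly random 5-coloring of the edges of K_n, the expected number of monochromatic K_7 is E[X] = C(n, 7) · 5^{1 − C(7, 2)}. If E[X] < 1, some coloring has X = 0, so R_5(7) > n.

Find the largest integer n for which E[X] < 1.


We need C(n, 7) · 5^{1 − 21} < 1, i.e. C(n, 7) < 5^{21 − 1} = 95367431640625.
Check values of n near the boundary:
  n = 335: C(335, 7) = 88202498238195; 88202498238195 < 95367431640625? YES
  n = 336: C(336, 7) = 90079147136880; 90079147136880 < 95367431640625? YES
  n = 337: C(337, 7) = 91989916924632; 91989916924632 < 95367431640625? YES
  n = 338: C(338, 7) = 93935323022736; 93935323022736 < 95367431640625? YES
  n = 339: C(339, 7) = 95915887062372; 95915887062372 < 95367431640625? NO
  n = 340: C(340, 7) = 97932136940560; 97932136940560 < 95367431640625? NO
The largest n with C(n, 7) < 95367431640625 is n = 338 (where E[X] = 93935323022736/95367431640625 ≈ 0.985). Hence R_5(7) > 338, i.e. R_5(7) ≥ 339.

Largest n = 338; hence R_5(7) > 338.


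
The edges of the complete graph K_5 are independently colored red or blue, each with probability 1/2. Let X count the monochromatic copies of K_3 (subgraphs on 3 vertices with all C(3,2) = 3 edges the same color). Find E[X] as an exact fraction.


Let X = Σ_S X_S over the C(5, 3) = 10 subsets S of size 3, where X_S = 1 if the K_3 on S is monochromatic.
For a fixed S, the K_3 on S has C(3, 2) = 3 edges. P[all 3 edges red] = (1/2)^3, and likewise for blue, so P[monochromatic] = 2·(1/2)^3 = 2^{1 − 3} = 1/4.
Summing: E[X] = C(5, 3) · 2^{1 − 3} = 10 · 1/4 = 5/2.
Numerically: E[X] ≈ 2.5000.

E[X] = C(5,3)·2^(1−C(3,2)) = 5/2 ≈ 2.5000.


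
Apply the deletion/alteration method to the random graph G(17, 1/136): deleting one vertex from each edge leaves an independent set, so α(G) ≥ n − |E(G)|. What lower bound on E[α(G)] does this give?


E[|E(G)|] = C(17, 2)·p = 136 · (1/136) = 1.
E[α(G)] ≥ n − E[|E(G)|] = 17 − 1 = 16.
Numerically: ≈ 16.000.
(This is only a lower bound; the true E[α(G)] may be larger.)

E[α(G)] ≥ 16 ≈ 16.000.


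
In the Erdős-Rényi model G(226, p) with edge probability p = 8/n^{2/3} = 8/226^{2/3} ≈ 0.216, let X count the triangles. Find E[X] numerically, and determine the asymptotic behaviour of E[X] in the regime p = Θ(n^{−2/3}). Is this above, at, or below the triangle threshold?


Number of potential triangles: C(226, 3) = 1898400.
Each occurs with probability p³ ≈ (0.216)³ ≈ 1.00243e-02.
By linearity: E[X] = C(226, 3)·p³ ≈ 1898400 · 1.00243e-02 ≈ 19030.088.
Since α = 2/3 < 1, p = c/n^{2/3} ≫ 1/n is above the triangle threshold p ~ 1/n. Asymptotically E[X] ~ (c³/6)·n^{3(1−α)} = (8³/6)·n^{1} → ∞; triangles are abundant w.h.p.

E[X] ≈ 19030.088; in regime p = Θ(1/n^{2/3}) E[X] diverges (above the triangle threshold p ~ 1/n).


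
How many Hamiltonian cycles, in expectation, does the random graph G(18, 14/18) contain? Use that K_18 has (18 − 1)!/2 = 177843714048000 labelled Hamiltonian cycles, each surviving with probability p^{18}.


K_18 has (18 − 1)!/2 = 177843714048000 labelled Hamiltonian cycles.
For each such Hamiltonian cycle H, let X_H = 1 if all 18 edges of H are present in G. Then P[X_H = 1] = p^{18} = (7/9)^{18} = 1628413597910449/150094635296999121.
Summing the indicators: E[X] = Σ_H E[X_H] = 177843714048000 · p^{18} = 177843714048000 · 1628413597910449/150094635296999121 = 397260798708725298034688000/205891132094649.
Numerically: E[X] ≈ 1.929e+12.

E[X] = 177843714048000 · (7/9)^{18} = 397260798708725298034688000/205891132094649 ≈ 1.929e+12.


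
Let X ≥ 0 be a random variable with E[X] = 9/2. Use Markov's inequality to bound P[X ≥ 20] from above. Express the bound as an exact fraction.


μ = E[X] = 9/2, a = 20.
Markov: P[X ≥ 20] ≤ μ/a = (9/2)/20 = 9/40.
Numerically: ≈ 0.22500.
(Since a = 20 > μ = 4.50000, the bound 9/40 is < 1 and informative.)

P[X ≥ 20] ≤ 9/40 ≈ 0.22500.


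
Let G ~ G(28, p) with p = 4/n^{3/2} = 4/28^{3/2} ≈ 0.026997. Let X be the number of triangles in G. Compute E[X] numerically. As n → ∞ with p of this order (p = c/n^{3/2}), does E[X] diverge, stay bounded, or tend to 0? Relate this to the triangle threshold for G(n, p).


Number of potential triangles: C(28, 3) = 3276.
Each occurs with probability p³ ≈ (0.026997)³ ≈ 1.9677451e-05.
By linearity: E[X] = C(28, 3)·p³ ≈ 3276 · 1.9677451e-05 ≈ 0.06446.
Since α = 3/2 > 1, p = c/n^{3/2} = o(1/n) is below the triangle threshold p ~ 1/n. Asymptotically E[X] ~ (c³/6)·n^{3(1−α)} = (4³/6)·n^{-1.5} → 0, so by Markov's inequality G has no triangles w.h.p.

E[X] ≈ 0.06446; in regime p = Θ(1/n^{3/2}) E[X] tends to 0 (below the triangle threshold p ~ 1/n).


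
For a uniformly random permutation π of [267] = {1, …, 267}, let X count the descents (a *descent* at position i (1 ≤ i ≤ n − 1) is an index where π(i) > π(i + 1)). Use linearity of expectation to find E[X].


Write X = Σ X_I over i = 1, …, 266, with X_I the indicator of one descent.
There are 266 indicators.
For each fixed i, the pair (π(i), π(i+1)) is a uniformly random ordered pair of distinct values from {1, …, 267}; by symmetry P[π(i) > π(i+1)] = 1/2.
By linearity: E[X] = 266 · (1/2) = (267 − 1) · (1/2) = 133 ≈ 133.00000.

E[X] = 133 = 133.00000.


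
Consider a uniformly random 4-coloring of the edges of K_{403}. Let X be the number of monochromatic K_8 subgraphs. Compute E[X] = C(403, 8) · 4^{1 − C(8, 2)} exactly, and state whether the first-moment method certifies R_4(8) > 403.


E[X] = C(403, 8) · 4^{1 − 28} = 16090020602228430 · 4^{−27} = 16090020602228430/18014398509481984.
As a reduced fraction: E[X] = 8045010301114215/9007199254740992 ≈ 0.893176.
Is E[X] < 1? YES.
Since E[X] < 1, there exists a 4-coloring of K_{403} with no monochromatic K_8; hence R_4(8) > 403.

E[X] = 8045010301114215/9007199254740992 ≈ 0.893176; E[X] < 1, so R_4(8) > 403.


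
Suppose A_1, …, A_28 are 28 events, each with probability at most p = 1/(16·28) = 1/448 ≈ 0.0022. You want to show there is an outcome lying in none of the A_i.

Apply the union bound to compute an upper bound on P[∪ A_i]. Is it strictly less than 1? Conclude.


Union bound: P[∪_{i=1}^{28} A_i] ≤ Σ_i P[A_i] ≤ 28·p = 28·(1/448) = 1/16.
Numerically: 1/16 ≈ 0.0625.
Is 1/16 < 1? YES.
Since P[∪ A_i] ≤ 1/16 < 1, the complement has P[∩ A_i^c] ≥ 1 − 1/16 = 15/16 > 0, so some outcome avoids every A_i.

28·p = 1/16 ≈ 0.0625; existence CERTIFIED by the union bound.


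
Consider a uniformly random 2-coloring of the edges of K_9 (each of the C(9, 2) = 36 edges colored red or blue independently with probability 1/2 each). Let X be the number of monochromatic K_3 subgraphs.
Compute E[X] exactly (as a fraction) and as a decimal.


Let X = Σ_S X_S over the C(9, 3) = 84 subsets S of size 3, where X_S = 1 if the K_3 on S is monochromatic.
For a fixed S, the K_3 on S has C(3, 2) = 3 edges. P[all 3 edges red] = (1/2)^3, and likewise for blue, so P[monochromatic] = 2·(1/2)^3 = 2^{1 − 3} = 1/4.
By linearity of expectation: E[X] = C(9, 3) · 2^{1 − 3} = 84 · 1/4 = 21.
Numerically: E[X] ≈ 21.00000.

E[X] = C(9,3)·2^(1−C(3,2)) = 21 ≈ 21.00000.


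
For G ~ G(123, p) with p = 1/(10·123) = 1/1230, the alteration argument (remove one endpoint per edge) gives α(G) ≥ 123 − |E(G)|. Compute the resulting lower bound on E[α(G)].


E[|E(G)|] = C(123, 2)·p = 7503 · (1/1230) = 61/10.
E[α(G)] ≥ n − E[|E(G)|] = 123 − 61/10 = 1169/10.
Numerically: ≈ 116.90000.
(This is only a lower bound; the true E[α(G)] may be larger.)

E[α(G)] ≥ 1169/10 ≈ 116.90000.


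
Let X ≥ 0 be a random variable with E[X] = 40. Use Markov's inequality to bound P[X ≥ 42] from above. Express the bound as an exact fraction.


μ = E[X] = 40, a = 42.
Markov: P[X ≥ 42] ≤ μ/a = (40)/42 = 20/21.
Numerically: ≈ 0.9524.
(Since a = 42 > μ = 40.0000, the bound 20/21 is < 1 and informative.)

P[X ≥ 42] ≤ 20/21 ≈ 0.9524.


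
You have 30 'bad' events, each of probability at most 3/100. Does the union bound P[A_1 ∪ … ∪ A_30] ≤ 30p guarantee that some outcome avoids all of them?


Union bound: P[∪_{i=1}^{30} A_i] ≤ Σ_i P[A_i] ≤ 30·p = 30·(3/100) = 9/10.
Numerically: 9/10 ≈ 0.90000.
Is 9/10 < 1? YES.
Since P[∪ A_i] ≤ 9/10 < 1, the complement has P[∩ A_i^c] ≥ 1 − 9/10 = 1/10 > 0, so some outcome avoids every A_i.

30·p = 9/10 ≈ 0.90000; existence CERTIFIED by the union bound.


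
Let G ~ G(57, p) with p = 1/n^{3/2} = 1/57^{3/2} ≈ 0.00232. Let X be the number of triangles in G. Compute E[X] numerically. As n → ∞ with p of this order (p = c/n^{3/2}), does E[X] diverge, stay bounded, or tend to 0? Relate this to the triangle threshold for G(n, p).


Number of potential triangles: C(57, 3) = 29260.
Each occurs with probability p³ ≈ (0.00232)³ ≈ 1.25477e-08.
By linearity: E[X] = C(57, 3)·p³ ≈ 29260 · 1.25477e-08 ≈ 0.000.
Since α = 3/2 > 1, p = c/n^{3/2} = o(1/n) is below the triangle threshold p ~ 1/n. Asymptotically E[X] ~ (c³/6)·n^{3(1−α)} = (1³/6)·n^{-1.5} → 0, so by Markov's inequality G has no triangles w.h.p.

E[X] ≈ 0.000; in regime p = Θ(1/n^{3/2}) E[X] tends to 0 (below the triangle threshold p ~ 1/n).


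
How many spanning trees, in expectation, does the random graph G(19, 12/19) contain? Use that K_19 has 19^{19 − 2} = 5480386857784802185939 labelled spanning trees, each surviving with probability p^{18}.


K_19 has 19^{19 − 2} = 5480386857784802185939 labelled spanning trees.
For each such spanning tree H, let X_H = 1 if all 18 edges of H are present in G. Then P[X_H = 1] = p^{18} = (12/19)^{18} = 26623333280885243904/104127350297911241532841.
Summing the indicators: E[X] = Σ_H E[X_H] = 5480386857784802185939 · p^{18} = 5480386857784802185939 · 26623333280885243904/104127350297911241532841 = 26623333280885243904/19.
Numerically: E[X] ≈ 1.4e+18.

E[X] = 5480386857784802185939 · (12/19)^{18} = 26623333280885243904/19 ≈ 1.4e+18.


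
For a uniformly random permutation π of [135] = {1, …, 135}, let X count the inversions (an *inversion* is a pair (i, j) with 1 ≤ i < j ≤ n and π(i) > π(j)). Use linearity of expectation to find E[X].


Write X = Σ X_I over the C(135, 2) = 9045 pairs i < j, with X_I the indicator of one inversion.
There are 9045 indicators.
For each fixed pair i < j, the values π(i) and π(j) are two distinct elements of {1, …, 135} in uniformly random order; by symmetry P[π(i) > π(j)] = 1/2.
By linearity: E[X] = 9045 · (1/2) = C(135, 2) · (1/2) = 9045/2 = 9045/2 ≈ 4522.5000.

E[X] = 9045/2 = 4522.5000.


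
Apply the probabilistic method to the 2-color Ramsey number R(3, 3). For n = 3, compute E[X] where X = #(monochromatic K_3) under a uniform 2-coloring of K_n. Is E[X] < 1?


E[X] = C(3, 3) · 2^{1 − 3} = 1 · 2^{−2} = 1/4.
As a reduced fraction: E[X] = 1/4 ≈ 0.2500000.
Is E[X] < 1? YES.
Since E[X] < 1, there exists a 2-coloring of K_{3} with no monochromatic K_3; hence R(3, 3) > 3.

E[X] = 1/4 ≈ 0.2500000; E[X] < 1, so R(3, 3) > 3.


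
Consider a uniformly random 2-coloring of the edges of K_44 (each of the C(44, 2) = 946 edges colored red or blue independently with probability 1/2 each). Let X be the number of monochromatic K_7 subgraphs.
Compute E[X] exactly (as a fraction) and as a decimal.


Let X = Σ_S X_S over the C(44, 7) = 38320568 subsets S of size 7, where X_S = 1 if the K_7 on S is monochromatic.
For a fixed S, the K_7 on S has C(7, 2) = 21 edges. P[all 21 edges red] = (1/2)^21, and likewise for blue, so P[monochromatic] = 2·(1/2)^21 = 2^{1 − 21} = 1/1048576.
By linearity of expectation: E[X] = C(44, 7) · 2^{1 − 21} = 38320568 · 1/1048576 = 4790071/131072.
Numerically: E[X] ≈ 36.545.

E[X] = C(44,7)·2^(1−C(7,2)) = 4790071/131072 ≈ 36.545.


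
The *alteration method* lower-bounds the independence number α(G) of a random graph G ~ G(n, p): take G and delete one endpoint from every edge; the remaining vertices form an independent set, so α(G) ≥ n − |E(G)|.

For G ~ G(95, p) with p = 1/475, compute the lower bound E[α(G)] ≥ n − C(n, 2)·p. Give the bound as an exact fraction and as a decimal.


E[|E(G)|] = C(95, 2)·p = 4465 · (1/475) = 47/5.
E[α(G)] ≥ n − E[|E(G)|] = 95 − 47/5 = 428/5.
Numerically: ≈ 85.600000.
(This is only a lower bound; the true E[α(G)] may be larger.)

E[α(G)] ≥ 428/5 ≈ 85.600000.


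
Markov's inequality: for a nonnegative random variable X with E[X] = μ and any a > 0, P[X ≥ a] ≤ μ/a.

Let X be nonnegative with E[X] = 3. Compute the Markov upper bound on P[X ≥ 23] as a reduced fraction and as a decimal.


μ = E[X] = 3, a = 23.
Markov: P[X ≥ 23] ≤ μ/a = (3)/23 = 3/23.
Numerically: ≈ 0.13043.
(Since a = 23 > μ = 3.00000, the bound 3/23 is < 1 and informative.)

P[X ≥ 23] ≤ 3/23 ≈ 0.13043.


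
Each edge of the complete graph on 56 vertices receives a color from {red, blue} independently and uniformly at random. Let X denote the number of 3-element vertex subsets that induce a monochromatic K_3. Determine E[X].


Let X = Σ_S X_S over the C(56, 3) = 27720 subsets S of size 3, where X_S = 1 if the K_3 on S is monochromatic.
For a fixed S, the K_3 on S has C(3, 2) = 3 edges. P[all 3 edges red] = (1/2)^3, and likewise for blue, so P[monochromatic] = 2·(1/2)^3 = 2^{1 − 3} = 1/4.
By linearity of expectation: E[X] = C(56, 3) · 2^{1 − 3} = 27720 · 1/4 = 6930.
Numerically: E[X] ≈ 6930.000.

E[X] = C(56,3)·2^(1−C(3,2)) = 6930 ≈ 6930.000.


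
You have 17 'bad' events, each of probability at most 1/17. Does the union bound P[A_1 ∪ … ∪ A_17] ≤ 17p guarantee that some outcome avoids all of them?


Union bound: P[∪_{i=1}^{17} A_i] ≤ Σ_i P[A_i] ≤ 17·p = 17·(1/17) = 1.
Numerically: 1 ≈ 1.00000.
Is 1 < 1? NO.
Since the bound 1 is ≥ 1, the union bound is uninformative here; it does NOT by itself certify existence.

17·p = 1 ≈ 1.00000; existence NOT certified by the union bound.


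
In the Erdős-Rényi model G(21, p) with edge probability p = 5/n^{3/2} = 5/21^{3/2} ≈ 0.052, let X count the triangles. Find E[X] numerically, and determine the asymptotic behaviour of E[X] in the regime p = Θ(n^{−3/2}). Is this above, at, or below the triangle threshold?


Number of potential triangles: C(21, 3) = 1330.
Each occurs with probability p³ ≈ (0.052)³ ≈ 1.40257e-04.
By linearity: E[X] = C(21, 3)·p³ ≈ 1330 · 1.40257e-04 ≈ 0.187.
Since α = 3/2 > 1, p = c/n^{3/2} = o(1/n) is below the triangle threshold p ~ 1/n. Asymptotically E[X] ~ (c³/6)·n^{3(1−α)} = (5³/6)·n^{-1.5} → 0, so by Markov's inequality G has no triangles w.h.p.

E[X] ≈ 0.187; in regime p = Θ(1/n^{3/2}) E[X] tends to 0 (below the triangle threshold p ~ 1/n).
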